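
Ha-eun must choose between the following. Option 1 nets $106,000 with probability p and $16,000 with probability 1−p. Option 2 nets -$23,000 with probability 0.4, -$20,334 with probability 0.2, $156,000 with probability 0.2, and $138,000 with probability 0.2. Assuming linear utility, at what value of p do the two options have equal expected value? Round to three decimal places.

EV(Option 2) = 0.4 × (-23000) + 0.2 × (-20334) + 0.2 × 156000 + 0.2 × 138000 = -9200 − 4066.8 + 31200 + 27600 = 45533.2
p·106000 + (1−p)·16000 = 45533.2
90000p + 16000 = 45533.2
p = (45533.2 − 16000) / 90000

p = 0.328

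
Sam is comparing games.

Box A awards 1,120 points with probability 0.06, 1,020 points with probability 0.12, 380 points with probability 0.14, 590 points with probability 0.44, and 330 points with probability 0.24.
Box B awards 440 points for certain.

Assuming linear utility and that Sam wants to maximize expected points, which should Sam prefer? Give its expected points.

Box A = 0.06 × 1120 + 0.12 × 1020 + 0.14 × 380 + 0.44 × 590 + 0.24 × 330 = 67.2 + 122.4 + 53.2 + 259.6 + 79.2 = 581.6
Box B: 440 (certain)

Box A (581.6 points)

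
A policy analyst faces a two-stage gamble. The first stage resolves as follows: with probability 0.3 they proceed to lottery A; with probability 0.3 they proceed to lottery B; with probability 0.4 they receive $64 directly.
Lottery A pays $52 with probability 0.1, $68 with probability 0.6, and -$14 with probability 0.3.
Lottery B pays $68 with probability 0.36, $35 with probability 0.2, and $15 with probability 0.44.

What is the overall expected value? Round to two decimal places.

EV(A) = 0.1 × 52 + 0.6 × 68 + 0.3 × (-14) = 5.2 + 40.8 − 4.2 = 41.8
EV(B) = 0.36 × 68 + 0.2 × 35 + 0.44 × 15 = 24.48 + 7 + 6.6 = 38.08
Branch C: 64 (certain)
Overall = 0.3 × 41.8 + 0.3 × 38.08 + 0.4 × 64 = 12.54 + 11.424 + 25.6 = 49.564

$49.56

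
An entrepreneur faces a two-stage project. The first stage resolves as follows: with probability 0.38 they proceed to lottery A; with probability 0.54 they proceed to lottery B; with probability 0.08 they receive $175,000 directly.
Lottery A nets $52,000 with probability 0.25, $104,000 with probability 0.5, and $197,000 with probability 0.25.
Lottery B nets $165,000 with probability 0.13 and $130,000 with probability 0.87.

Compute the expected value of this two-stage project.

EV(A) = 0.25 × 52000 + 0.5 × 104000 + 0.25 × 197000 = 13000 + 52000 + 49250 = 114250
EV(B) = 0.13 × 165000 + 0.87 × 130000 = 21450 + 113100 = 134550
Branch C: 175000 (certain)
Overall = 0.38 × 114250 + 0.54 × 134550 + 0.08 × 175000 = 43415 + 72657 + 14000 = 130072

$130,072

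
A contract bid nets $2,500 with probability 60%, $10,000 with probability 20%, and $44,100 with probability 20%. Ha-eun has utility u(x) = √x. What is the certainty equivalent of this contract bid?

E[u] = 0.6·√2500 + 0.2·√10000 + 0.2·√44100 = 0.6·50 + 0.2·100 + 0.2·210 = 92
CE = (92)² = 8464

$8,464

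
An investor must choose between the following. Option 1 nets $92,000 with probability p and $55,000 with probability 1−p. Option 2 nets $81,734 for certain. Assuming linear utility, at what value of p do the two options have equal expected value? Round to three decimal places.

p·92000 + (1−p)·55000 = 81734
37000p + 55000 = 81734
p = (81734 − 55000) / 37000

p = 0.723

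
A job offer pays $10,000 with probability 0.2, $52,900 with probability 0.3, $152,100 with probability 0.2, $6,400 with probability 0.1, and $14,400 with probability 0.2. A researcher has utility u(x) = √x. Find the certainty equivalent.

$39,601

E[u] = 0.2·√10000 + 0.3·√52900 + 0.2·√152100 + 0.1·√6400 + 0.2·√14400 = 0.2·100 + 0.3·230 + 0.2·390 + 0.1·80 + 0.2·120 = 199
CE = (199)² = 39601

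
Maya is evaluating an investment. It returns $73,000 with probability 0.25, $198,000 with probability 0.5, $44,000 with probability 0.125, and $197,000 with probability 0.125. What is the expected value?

EV = 0.25 × 73000 + 0.5 × 198000 + 0.125 × 44000 + 0.125 × 197000 = 18250 + 99000 + 5500 + 24625 = 147375

$147,375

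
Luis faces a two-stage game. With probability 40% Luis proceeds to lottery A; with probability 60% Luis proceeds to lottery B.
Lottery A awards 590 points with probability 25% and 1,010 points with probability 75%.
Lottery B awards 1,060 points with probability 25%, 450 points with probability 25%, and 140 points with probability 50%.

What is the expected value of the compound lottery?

EV(A) = 0.25 × 590 + 0.75 × 1010 = 147.5 + 757.5 = 905
EV(B) = 0.25 × 1060 + 0.25 × 450 + 0.5 × 140 = 265 + 112.5 + 70 = 447.5
Overall = 0.4 × 905 + 0.6 × 447.5 = 362 + 268.5 = 630.5

630.5 points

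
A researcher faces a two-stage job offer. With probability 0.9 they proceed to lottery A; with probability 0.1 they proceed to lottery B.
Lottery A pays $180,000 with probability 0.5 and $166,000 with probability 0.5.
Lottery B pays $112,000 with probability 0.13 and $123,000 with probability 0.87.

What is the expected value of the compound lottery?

$167,857

EV(A) = 0.5 × 180000 + 0.5 × 166000 = 90000 + 83000 = 173000
EV(B) = 0.13 × 112000 + 0.87 × 123000 = 14560 + 107010 = 121570
Overall = 0.9 × 173000 + 0.1 × 121570 = 155700 + 12157 = 167857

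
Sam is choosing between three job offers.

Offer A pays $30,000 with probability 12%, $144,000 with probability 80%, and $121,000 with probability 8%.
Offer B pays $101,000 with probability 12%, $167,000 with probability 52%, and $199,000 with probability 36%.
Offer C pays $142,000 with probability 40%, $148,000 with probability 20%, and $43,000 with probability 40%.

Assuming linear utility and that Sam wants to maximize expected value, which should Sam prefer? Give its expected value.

Offer A = 0.12 × 30000 + 0.8 × 144000 + 0.08 × 121000 = 3600 + 115200 + 9680 = 128480
Offer B = 0.12 × 101000 + 0.52 × 167000 + 0.36 × 199000 = 12120 + 86840 + 71640 = 170600
Offer C = 0.4 × 142000 + 0.2 × 148000 + 0.4 × 43000 = 56800 + 29600 + 17200 = 103600

Offer B ($170,600)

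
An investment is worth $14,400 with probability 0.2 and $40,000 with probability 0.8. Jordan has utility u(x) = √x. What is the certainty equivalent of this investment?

$33,856

E[u] = 0.2·√14400 + 0.8·√40000 = 0.2·120 + 0.8·200 = 184
CE = (184)² = 33856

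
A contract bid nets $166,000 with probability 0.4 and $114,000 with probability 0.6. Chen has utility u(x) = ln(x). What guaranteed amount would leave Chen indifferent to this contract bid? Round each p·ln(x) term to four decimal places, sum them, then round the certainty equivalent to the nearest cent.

E[u] = 0.4·ln(166000) + 0.6·ln(114000) = 4.8079 + 6.9864 = 11.7943
CE = e^11.7943 ≈ 132494.98

$132,494.98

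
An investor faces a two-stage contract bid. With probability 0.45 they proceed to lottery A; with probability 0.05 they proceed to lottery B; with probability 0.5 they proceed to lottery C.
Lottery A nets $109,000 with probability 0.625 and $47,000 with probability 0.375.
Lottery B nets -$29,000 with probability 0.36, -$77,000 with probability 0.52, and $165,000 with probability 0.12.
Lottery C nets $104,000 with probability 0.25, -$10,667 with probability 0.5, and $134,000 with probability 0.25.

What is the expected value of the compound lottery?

EV(A) = 0.625 × 109000 + 0.375 × 47000 = 68125 + 17625 = 85750
EV(B) = 0.36 × (-29000) + 0.52 × (-77000) + 0.12 × 165000 = -10440 − 40040 + 19800 = -30680
EV(C) = 0.25 × 104000 + 0.5 × (-10667) + 0.25 × 134000 = 26000 − 5333.5 + 33500 = 54166.5
Overall = 0.45 × 85750 + 0.05 × (-30680) + 0.5 × 54166.5 = 38587.5 − 1534 + 27083.25 = 64136.75

$64,136.75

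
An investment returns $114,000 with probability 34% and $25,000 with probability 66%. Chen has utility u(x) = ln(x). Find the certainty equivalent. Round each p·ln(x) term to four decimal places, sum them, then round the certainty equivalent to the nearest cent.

E[u] = 0.34·ln(114000) + 0.66·ln(25000) = 3.9589 + 6.6836 = 10.6425
CE = e^10.6425 ≈ 41877.33

$41,877.33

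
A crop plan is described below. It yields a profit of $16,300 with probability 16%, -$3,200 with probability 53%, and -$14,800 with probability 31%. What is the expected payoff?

-$3,676

EV = 0.16 × 16300 + 0.53 × (-3200) + 0.31 × (-14800) = 2608 − 1696 − 4588 = -3676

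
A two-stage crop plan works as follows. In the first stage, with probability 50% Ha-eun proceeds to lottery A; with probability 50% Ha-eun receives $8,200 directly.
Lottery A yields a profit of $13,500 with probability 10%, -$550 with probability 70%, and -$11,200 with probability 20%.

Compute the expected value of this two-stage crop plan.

$3,462.50

EV(A) = 0.1 × 13500 + 0.7 × (-550) + 0.2 × (-11200) = 1350 − 385 − 2240 = -1275
Branch B: 8200 (certain)
Overall = 0.5 × (-1275) + 0.5 × 8200 = -637.5 + 4100 = 3462.5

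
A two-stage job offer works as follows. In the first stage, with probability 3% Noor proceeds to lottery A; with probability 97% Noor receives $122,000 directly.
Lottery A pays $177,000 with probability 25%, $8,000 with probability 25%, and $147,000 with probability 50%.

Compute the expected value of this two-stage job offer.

$121,932.50

EV(A) = 0.25 × 177000 + 0.25 × 8000 + 0.5 × 147000 = 44250 + 2000 + 73500 = 119750
Branch B: 122000 (certain)
Overall = 0.03 × 119750 + 0.97 × 122000 = 3592.5 + 118340 = 121932.5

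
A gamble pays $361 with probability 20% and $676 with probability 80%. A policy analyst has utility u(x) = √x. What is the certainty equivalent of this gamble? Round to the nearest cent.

E[u] = 0.2·√361 + 0.8·√676 = 0.2·19 + 0.8·26 = 24.6
CE = (24.6)² = 605.16

$605.16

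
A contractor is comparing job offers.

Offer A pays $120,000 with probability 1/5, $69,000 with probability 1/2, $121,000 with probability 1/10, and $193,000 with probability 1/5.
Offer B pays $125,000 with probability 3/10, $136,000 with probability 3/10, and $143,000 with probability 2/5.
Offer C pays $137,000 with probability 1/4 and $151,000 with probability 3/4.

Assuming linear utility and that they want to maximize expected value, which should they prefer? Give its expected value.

Offer A = 1/5 × 120000 + 1/2 × 69000 + 1/10 × 121000 + 1/5 × 193000 = 24000 + 34500 + 12100 + 38600 = 109200
Offer B = 3/10 × 125000 + 3/10 × 136000 + 2/5 × 143000 = 37500 + 40800 + 57200 = 135500
Offer C = 1/4 × 137000 + 3/4 × 151000 = 34250 + 113250 = 147500

Offer C ($147,500)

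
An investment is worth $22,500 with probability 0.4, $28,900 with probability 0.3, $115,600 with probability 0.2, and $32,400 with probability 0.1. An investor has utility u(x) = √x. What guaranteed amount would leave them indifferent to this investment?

$38,809

E[u] = 0.4·√22500 + 0.3·√28900 + 0.2·√115600 + 0.1·√32400 = 0.4·150 + 0.3·170 + 0.2·340 + 0.1·180 = 197
CE = (197)² = 38809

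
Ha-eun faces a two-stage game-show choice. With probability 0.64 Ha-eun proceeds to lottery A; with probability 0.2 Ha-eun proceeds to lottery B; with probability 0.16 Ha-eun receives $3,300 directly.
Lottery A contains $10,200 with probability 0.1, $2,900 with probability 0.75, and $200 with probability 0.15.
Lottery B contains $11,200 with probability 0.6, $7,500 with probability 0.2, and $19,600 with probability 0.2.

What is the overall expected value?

EV(A) = 0.1 × 10200 + 0.75 × 2900 + 0.15 × 200 = 1020 + 2175 + 30 = 3225
EV(B) = 0.6 × 11200 + 0.2 × 7500 + 0.2 × 19600 = 6720 + 1500 + 3920 = 12140
Branch C: 3300 (certain)
Overall = 0.64 × 3225 + 0.2 × 12140 + 0.16 × 3300 = 2064 + 2428 + 528 = 5020

$5,020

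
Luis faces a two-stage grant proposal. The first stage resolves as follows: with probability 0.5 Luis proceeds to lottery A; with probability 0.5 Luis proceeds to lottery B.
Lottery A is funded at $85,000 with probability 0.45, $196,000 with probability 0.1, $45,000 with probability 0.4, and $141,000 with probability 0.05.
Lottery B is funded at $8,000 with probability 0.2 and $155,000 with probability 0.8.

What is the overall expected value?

$104,250

EV(A) = 0.45 × 85000 + 0.1 × 196000 + 0.4 × 45000 + 0.05 × 141000 = 38250 + 19600 + 18000 + 7050 = 82900
EV(B) = 0.2 × 8000 + 0.8 × 155000 = 1600 + 124000 = 125600
Overall = 0.5 × 82900 + 0.5 × 125600 = 41450 + 62800 = 104250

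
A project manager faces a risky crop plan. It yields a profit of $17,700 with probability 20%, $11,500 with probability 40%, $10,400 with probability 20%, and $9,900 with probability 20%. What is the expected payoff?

$12,200

EV = 0.2 × 17700 + 0.4 × 11500 + 0.2 × 10400 + 0.2 × 9900 = 3540 + 4600 + 2080 + 1980 = 12200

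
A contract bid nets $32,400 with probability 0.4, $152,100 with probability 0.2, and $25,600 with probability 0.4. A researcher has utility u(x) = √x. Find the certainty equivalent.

$45,796

E[u] = 0.4·√32400 + 0.2·√152100 + 0.4·√25600 = 0.4·180 + 0.2·390 + 0.4·160 = 214
CE = (214)² = 45796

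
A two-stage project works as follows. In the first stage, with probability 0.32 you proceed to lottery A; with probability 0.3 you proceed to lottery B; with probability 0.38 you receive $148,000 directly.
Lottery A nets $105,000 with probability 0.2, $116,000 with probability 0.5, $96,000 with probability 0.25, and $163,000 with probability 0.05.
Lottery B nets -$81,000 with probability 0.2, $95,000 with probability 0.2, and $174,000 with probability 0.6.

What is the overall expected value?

EV(A) = 0.2 × 105000 + 0.5 × 116000 + 0.25 × 96000 + 0.05 × 163000 = 21000 + 58000 + 24000 + 8150 = 111150
EV(B) = 0.2 × (-81000) + 0.2 × 95000 + 0.6 × 174000 = -16200 + 19000 + 104400 = 107200
Branch C: 148000 (certain)
Overall = 0.32 × 111150 + 0.3 × 107200 + 0.38 × 148000 = 35568 + 32160 + 56240 = 123968

$123,968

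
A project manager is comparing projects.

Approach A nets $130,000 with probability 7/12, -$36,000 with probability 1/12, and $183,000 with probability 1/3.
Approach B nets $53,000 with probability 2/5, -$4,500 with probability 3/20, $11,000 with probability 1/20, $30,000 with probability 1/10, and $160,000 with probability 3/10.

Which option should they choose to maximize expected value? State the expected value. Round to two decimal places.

Approach A = 7/12 × 130000 + 1/12 × (-36000) + 1/3 × 183000 = 75833.3333 − 3000 + 61000 = 133833.3333
Approach B = 2/5 × 53000 + 3/20 × (-4500) + 1/20 × 11000 + 1/10 × 30000 + 3/10 × 160000 = 21200 − 675 + 550 + 3000 + 48000 = 72075

Approach A ($133,833.33)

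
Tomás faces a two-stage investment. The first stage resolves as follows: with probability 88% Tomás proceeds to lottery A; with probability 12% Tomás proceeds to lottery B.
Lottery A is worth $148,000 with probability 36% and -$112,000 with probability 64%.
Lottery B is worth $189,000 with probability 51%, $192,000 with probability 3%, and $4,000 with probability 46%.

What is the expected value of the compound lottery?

EV(A) = 0.36 × 148000 + 0.64 × (-112000) = 53280 − 71680 = -18400
EV(B) = 0.51 × 189000 + 0.03 × 192000 + 0.46 × 4000 = 96390 + 5760 + 1840 = 103990
Overall = 0.88 × (-18400) + 0.12 × 103990 = -16192 + 12478.8 = -3713.2

-$3,713.20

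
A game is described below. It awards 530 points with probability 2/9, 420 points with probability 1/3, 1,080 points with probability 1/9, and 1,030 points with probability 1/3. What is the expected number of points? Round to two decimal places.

721.11 points

EV = 2/9 × 530 + 1/3 × 420 + 1/9 × 1080 + 1/3 × 1030 = 117.7778 + 140 + 120 + 343.3333 = 721.1111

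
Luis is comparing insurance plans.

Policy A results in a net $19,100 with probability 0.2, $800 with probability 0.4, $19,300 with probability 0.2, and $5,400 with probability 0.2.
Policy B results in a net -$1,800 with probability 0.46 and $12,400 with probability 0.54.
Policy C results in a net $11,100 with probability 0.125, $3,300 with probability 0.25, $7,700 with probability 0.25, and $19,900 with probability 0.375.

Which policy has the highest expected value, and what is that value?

Policy C ($11,600)

Policy A = 0.2 × 19100 + 0.4 × 800 + 0.2 × 19300 + 0.2 × 5400 = 3820 + 320 + 3860 + 1080 = 9080
Policy B = 0.46 × (-1800) + 0.54 × 12400 = -828 + 6696 = 5868
Policy C = 0.125 × 11100 + 0.25 × 3300 + 0.25 × 7700 + 0.375 × 19900 = 1387.5 + 825 + 1925 + 7462.5 = 11600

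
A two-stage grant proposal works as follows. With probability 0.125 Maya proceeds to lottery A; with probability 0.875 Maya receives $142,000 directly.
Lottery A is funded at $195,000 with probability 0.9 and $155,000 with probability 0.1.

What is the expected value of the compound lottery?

EV(A) = 0.9 × 195000 + 0.1 × 155000 = 175500 + 15500 = 191000
Branch B: 142000 (certain)
Overall = 0.125 × 191000 + 0.875 × 142000 = 23875 + 124250 = 148125

$148,125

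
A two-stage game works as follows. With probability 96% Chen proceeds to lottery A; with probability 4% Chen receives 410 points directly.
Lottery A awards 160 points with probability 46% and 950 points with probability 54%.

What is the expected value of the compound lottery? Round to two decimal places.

EV(A) = 0.46 × 160 + 0.54 × 950 = 73.6 + 513 = 586.6
Branch B: 410 (certain)
Overall = 0.96 × 586.6 + 0.04 × 410 = 563.136 + 16.4 = 579.536

579.54 points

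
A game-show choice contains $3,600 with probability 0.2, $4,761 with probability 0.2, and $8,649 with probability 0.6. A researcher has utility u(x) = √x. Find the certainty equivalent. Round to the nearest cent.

$6,658.56

E[u] = 0.2·√3600 + 0.2·√4761 + 0.6·√8649 = 0.2·60 + 0.2·69 + 0.6·93 = 81.6
CE = (81.6)² = 6658.56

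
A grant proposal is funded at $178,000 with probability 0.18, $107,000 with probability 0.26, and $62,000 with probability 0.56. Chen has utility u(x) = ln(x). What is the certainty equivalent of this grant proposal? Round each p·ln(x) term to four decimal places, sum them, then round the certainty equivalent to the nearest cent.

E[u] = 0.18·ln(178000) + 0.26·ln(107000) + 0.56·ln(62000) = 2.1761 + 3.0110 + 6.1795 = 11.3666
CE = e^11.3666 ≈ 86387.65

$86,387.65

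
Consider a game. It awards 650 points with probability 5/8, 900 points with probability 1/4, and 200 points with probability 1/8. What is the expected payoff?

EV = 5/8 × 650 + 1/4 × 900 + 1/8 × 200 = 406.25 + 225 + 25 = 656.25

656.25 points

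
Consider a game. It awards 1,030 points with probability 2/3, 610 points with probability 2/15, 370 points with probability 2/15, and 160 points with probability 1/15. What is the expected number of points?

828 points

EV = 2/3 × 1030 + 2/15 × 610 + 2/15 × 370 + 1/15 × 160 = 686.6667 + 81.3333 + 49.3333 + 10.6667 = 828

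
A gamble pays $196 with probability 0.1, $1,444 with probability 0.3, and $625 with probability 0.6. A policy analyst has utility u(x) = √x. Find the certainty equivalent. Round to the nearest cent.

E[u] = 0.1·√196 + 0.3·√1444 + 0.6·√625 = 0.1·14 + 0.3·38 + 0.6·25 = 27.8
CE = (27.8)² = 772.84

$772.84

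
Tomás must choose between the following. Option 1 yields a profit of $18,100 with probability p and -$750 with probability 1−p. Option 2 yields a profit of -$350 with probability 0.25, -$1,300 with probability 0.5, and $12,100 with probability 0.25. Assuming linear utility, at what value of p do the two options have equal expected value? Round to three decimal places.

EV(Option 2) = 0.25 × (-350) + 0.5 × (-1300) + 0.25 × 12100 = -87.5 − 650 + 3025 = 2287.5
p·18100 + (1−p)·(-750) = 2287.5
18850p − 750 = 2287.5
p = (2287.5 + 750) / 18850

p = 0.161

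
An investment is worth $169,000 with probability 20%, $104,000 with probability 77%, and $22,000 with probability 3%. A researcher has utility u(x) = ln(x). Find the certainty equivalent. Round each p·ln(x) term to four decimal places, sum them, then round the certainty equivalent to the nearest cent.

E[u] = 0.2·ln(169000) + 0.77·ln(104000) + 0.03·ln(22000) = 2.4075 + 8.8952 + 0.3000 = 11.6027
CE = e^11.6027 ≈ 109392.76

$109,392.76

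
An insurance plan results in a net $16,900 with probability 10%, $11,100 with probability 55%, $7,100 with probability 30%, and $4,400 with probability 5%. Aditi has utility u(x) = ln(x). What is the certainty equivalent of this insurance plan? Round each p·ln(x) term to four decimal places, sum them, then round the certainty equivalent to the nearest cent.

$9,667.26

E[u] = 0.1·ln(16900) + 0.55·ln(11100) + 0.3·ln(7100) + 0.05·ln(4400) = 0.9735 + 5.1231 + 2.6604 + 0.4195 = 9.1765
CE = e^9.1765 ≈ 9667.26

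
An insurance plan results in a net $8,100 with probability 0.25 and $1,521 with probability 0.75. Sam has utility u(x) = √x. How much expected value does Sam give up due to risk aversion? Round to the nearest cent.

E[u] = 0.25·√8100 + 0.75·√1521 = 0.25·90 + 0.75·39 = 51.75
CE = (51.75)² = 2678.0625
Risk premium = EV − CE = 3165.75 − 2678.0625 = 487.6875

$487.69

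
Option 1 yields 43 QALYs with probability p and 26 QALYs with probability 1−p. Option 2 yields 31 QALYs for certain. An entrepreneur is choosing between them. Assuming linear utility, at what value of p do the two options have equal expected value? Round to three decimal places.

p·43 + (1−p)·26 = 31
17p + 26 = 31
p = (31 − 26) / 17

p = 0.294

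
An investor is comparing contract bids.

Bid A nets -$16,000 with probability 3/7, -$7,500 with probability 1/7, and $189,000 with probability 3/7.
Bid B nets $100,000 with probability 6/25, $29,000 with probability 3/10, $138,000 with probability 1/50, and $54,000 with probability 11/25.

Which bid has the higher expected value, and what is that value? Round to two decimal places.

Bid A = 3/7 × (-16000) + 1/7 × (-7500) + 3/7 × 189000 = -6857.1429 − 1071.4286 + 81000 = 73071.4286
Bid B = 6/25 × 100000 + 3/10 × 29000 + 1/50 × 138000 + 11/25 × 54000 = 24000 + 8700 + 2760 + 23760 = 59220

Bid A ($73,071.43)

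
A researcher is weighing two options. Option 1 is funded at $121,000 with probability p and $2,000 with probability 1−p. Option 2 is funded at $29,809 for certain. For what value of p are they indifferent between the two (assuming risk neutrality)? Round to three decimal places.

p = 0.234

p·121000 + (1−p)·2000 = 29809
119000p + 2000 = 29809
p = (29809 − 2000) / 119000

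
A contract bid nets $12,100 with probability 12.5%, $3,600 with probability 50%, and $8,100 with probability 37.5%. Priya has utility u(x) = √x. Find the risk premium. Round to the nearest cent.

$343.75

E[u] = 0.125·√12100 + 0.5·√3600 + 0.375·√8100 = 0.125·110 + 0.5·60 + 0.375·90 = 77.5
CE = (77.5)² = 6006.25
Risk premium = EV − CE = 6350 − 6006.25 = 343.75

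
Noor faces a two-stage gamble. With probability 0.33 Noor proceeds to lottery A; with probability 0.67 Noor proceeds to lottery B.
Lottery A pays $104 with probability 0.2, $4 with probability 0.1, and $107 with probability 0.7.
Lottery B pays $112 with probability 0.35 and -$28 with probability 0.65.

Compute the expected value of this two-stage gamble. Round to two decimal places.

$45.78

EV(A) = 0.2 × 104 + 0.1 × 4 + 0.7 × 107 = 20.8 + 0.4 + 74.9 = 96.1
EV(B) = 0.35 × 112 + 0.65 × (-28) = 39.2 − 18.2 = 21
Overall = 0.33 × 96.1 + 0.67 × 21 = 31.713 + 14.07 = 45.783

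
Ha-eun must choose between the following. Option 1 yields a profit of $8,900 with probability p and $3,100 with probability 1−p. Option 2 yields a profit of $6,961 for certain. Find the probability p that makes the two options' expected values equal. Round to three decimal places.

p = 0.666

p·8900 + (1−p)·3100 = 6961
5800p + 3100 = 6961
p = (6961 − 3100) / 5800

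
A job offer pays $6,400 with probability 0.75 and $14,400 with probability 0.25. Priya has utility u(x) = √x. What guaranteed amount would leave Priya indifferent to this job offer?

E[u] = 0.75·√6400 + 0.25·√14400 = 0.75·80 + 0.25·120 = 90
CE = (90)² = 8100

$8,100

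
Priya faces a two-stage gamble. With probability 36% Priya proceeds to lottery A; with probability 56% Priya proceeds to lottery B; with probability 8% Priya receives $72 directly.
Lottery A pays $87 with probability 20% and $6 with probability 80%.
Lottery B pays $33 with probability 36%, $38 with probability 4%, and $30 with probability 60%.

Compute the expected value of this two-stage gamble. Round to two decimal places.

EV(A) = 0.2 × 87 + 0.8 × 6 = 17.4 + 4.8 = 22.2
EV(B) = 0.36 × 33 + 0.04 × 38 + 0.6 × 30 = 11.88 + 1.52 + 18 = 31.4
Branch C: 72 (certain)
Overall = 0.36 × 22.2 + 0.56 × 31.4 + 0.08 × 72 = 7.992 + 17.584 + 5.76 = 31.336

$31.34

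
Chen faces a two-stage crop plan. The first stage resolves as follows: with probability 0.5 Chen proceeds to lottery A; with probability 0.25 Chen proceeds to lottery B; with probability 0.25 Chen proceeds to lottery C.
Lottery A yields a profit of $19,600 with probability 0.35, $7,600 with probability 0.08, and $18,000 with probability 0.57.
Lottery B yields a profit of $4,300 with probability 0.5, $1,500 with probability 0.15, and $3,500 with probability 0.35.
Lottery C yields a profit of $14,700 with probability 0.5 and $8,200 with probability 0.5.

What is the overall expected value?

$12,626.50

EV(A) = 0.35 × 19600 + 0.08 × 7600 + 0.57 × 18000 = 6860 + 608 + 10260 = 17728
EV(B) = 0.5 × 4300 + 0.15 × 1500 + 0.35 × 3500 = 2150 + 225 + 1225 = 3600
EV(C) = 0.5 × 14700 + 0.5 × 8200 = 7350 + 4100 = 11450
Overall = 0.5 × 17728 + 0.25 × 3600 + 0.25 × 11450 = 8864 + 900 + 2862.5 = 12626.5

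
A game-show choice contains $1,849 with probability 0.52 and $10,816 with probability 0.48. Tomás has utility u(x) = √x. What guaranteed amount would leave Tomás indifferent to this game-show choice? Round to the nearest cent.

$5,224.40

E[u] = 0.52·√1849 + 0.48·√10816 = 0.52·43 + 0.48·104 = 72.28
CE = (72.28)² = 5224.3984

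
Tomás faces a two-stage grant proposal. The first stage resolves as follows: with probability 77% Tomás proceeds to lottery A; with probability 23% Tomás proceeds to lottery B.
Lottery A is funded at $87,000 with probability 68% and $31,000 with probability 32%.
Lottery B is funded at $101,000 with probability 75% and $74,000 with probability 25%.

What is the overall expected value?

$74,869.10

EV(A) = 0.68 × 87000 + 0.32 × 31000 = 59160 + 9920 = 69080
EV(B) = 0.75 × 101000 + 0.25 × 74000 = 75750 + 18500 = 94250
Overall = 0.77 × 69080 + 0.23 × 94250 = 53191.6 + 21677.5 = 74869.1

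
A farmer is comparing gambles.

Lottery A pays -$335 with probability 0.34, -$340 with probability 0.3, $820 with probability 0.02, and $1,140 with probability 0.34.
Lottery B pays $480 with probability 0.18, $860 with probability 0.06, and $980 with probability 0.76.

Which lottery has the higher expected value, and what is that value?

Lottery B ($882.80)

Lottery A = 0.34 × (-335) + 0.3 × (-340) + 0.02 × 820 + 0.34 × 1140 = -113.9 − 102 + 16.4 + 387.6 = 188.1
Lottery B = 0.18 × 480 + 0.06 × 860 + 0.76 × 980 = 86.4 + 51.6 + 744.8 = 882.8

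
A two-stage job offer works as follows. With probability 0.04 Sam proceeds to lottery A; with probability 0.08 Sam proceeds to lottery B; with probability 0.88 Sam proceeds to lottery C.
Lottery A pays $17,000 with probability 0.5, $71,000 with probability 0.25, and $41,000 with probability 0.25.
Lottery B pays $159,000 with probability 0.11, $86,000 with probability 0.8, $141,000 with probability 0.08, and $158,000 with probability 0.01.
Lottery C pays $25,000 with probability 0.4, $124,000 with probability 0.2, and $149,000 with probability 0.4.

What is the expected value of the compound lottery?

$92,464

EV(A) = 0.5 × 17000 + 0.25 × 71000 + 0.25 × 41000 = 8500 + 17750 + 10250 = 36500
EV(B) = 0.11 × 159000 + 0.8 × 86000 + 0.08 × 141000 + 0.01 × 158000 = 17490 + 68800 + 11280 + 1580 = 99150
EV(C) = 0.4 × 25000 + 0.2 × 124000 + 0.4 × 149000 = 10000 + 24800 + 59600 = 94400
Overall = 0.04 × 36500 + 0.08 × 99150 + 0.88 × 94400 = 1460 + 7932 + 83072 = 92464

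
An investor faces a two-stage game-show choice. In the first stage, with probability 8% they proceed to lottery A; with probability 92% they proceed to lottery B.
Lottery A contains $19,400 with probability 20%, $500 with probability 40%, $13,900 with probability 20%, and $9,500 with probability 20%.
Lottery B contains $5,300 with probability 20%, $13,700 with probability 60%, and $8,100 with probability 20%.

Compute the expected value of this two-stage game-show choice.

$10,728.80

EV(A) = 0.2 × 19400 + 0.4 × 500 + 0.2 × 13900 + 0.2 × 9500 = 3880 + 200 + 2780 + 1900 = 8760
EV(B) = 0.2 × 5300 + 0.6 × 13700 + 0.2 × 8100 = 1060 + 8220 + 1620 = 10900
Overall = 0.08 × 8760 + 0.92 × 10900 = 700.8 + 10028 = 10728.8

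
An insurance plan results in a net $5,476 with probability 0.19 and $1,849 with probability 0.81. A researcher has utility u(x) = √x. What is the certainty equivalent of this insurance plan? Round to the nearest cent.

$2,390.23

E[u] = 0.19·√5476 + 0.81·√1849 = 0.19·74 + 0.81·43 = 48.89
CE = (48.89)² = 2390.2321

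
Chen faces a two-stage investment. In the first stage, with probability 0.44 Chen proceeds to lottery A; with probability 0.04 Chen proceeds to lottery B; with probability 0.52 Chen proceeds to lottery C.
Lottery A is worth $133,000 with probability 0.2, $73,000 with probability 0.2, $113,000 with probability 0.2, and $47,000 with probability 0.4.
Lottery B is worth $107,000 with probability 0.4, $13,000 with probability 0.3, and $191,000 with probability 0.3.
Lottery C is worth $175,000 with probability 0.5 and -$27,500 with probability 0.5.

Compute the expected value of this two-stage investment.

$78,854

EV(A) = 0.2 × 133000 + 0.2 × 73000 + 0.2 × 113000 + 0.4 × 47000 = 26600 + 14600 + 22600 + 18800 = 82600
EV(B) = 0.4 × 107000 + 0.3 × 13000 + 0.3 × 191000 = 42800 + 3900 + 57300 = 104000
EV(C) = 0.5 × 175000 + 0.5 × (-27500) = 87500 − 13750 = 73750
Overall = 0.44 × 82600 + 0.04 × 104000 + 0.52 × 73750 = 36344 + 4160 + 38350 = 78854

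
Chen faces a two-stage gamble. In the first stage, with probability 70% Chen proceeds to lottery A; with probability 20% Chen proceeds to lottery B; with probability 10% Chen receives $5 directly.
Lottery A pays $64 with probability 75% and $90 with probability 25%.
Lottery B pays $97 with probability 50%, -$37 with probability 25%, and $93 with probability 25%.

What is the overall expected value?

$62.35

EV(A) = 0.75 × 64 + 0.25 × 90 = 48 + 22.5 = 70.5
EV(B) = 0.5 × 97 + 0.25 × (-37) + 0.25 × 93 = 48.5 − 9.25 + 23.25 = 62.5
Branch C: 5 (certain)
Overall = 0.7 × 70.5 + 0.2 × 62.5 + 0.1 × 5 = 49.35 + 12.5 + 0.5 = 62.35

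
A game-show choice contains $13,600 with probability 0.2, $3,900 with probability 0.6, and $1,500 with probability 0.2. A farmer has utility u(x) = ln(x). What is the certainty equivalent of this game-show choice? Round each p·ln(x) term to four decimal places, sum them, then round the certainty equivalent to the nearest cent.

E[u] = 0.2·ln(13600) + 0.6·ln(3900) + 0.2·ln(1500) = 1.9036 + 4.9612 + 1.4626 = 8.3274
CE = e^8.3274 ≈ 4135.65

$4,135.65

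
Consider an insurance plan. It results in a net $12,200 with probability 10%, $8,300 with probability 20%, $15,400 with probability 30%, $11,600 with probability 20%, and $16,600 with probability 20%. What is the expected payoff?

$13,140

EV = 0.1 × 12200 + 0.2 × 8300 + 0.3 × 15400 + 0.2 × 11600 + 0.2 × 16600 = 1220 + 1660 + 4620 + 2320 + 3320 = 13140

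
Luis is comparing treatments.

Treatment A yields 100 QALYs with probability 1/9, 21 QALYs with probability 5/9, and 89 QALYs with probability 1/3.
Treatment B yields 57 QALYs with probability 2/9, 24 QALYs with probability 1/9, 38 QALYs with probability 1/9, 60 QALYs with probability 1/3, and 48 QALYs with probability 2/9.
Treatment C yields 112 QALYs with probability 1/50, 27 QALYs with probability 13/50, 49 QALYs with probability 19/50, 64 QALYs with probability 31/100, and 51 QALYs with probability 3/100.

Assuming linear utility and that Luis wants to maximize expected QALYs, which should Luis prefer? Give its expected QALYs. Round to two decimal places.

Treatment A = 1/9 × 100 + 5/9 × 21 + 1/3 × 89 = 11.1111 + 11.6667 + 29.6667 = 52.4444
Treatment B = 2/9 × 57 + 1/9 × 24 + 1/9 × 38 + 1/3 × 60 + 2/9 × 48 = 12.6667 + 2.6667 + 4.2222 + 20 + 10.6667 = 50.2222
Treatment C = 1/50 × 112 + 13/50 × 27 + 19/50 × 49 + 31/100 × 64 + 3/100 × 51 = 2.24 + 7.02 + 18.62 + 19.84 + 1.53 = 49.25

Treatment A (52.44 QALYs)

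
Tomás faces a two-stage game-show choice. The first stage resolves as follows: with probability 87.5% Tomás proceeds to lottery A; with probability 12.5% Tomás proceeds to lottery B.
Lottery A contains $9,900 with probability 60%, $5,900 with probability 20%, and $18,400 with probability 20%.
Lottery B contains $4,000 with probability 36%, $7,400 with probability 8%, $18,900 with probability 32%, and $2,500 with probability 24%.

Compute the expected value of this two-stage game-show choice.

EV(A) = 0.6 × 9900 + 0.2 × 5900 + 0.2 × 18400 = 5940 + 1180 + 3680 = 10800
EV(B) = 0.36 × 4000 + 0.08 × 7400 + 0.32 × 18900 + 0.24 × 2500 = 1440 + 592 + 6048 + 600 = 8680
Overall = 0.875 × 10800 + 0.125 × 8680 = 9450 + 1085 = 10535

$10,535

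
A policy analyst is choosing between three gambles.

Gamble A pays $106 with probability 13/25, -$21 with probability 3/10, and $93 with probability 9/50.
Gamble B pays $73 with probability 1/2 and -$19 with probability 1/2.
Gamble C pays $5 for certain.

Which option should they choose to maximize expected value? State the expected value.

Gamble A = 13/25 × 106 + 3/10 × (-21) + 9/50 × 93 = 55.12 − 6.3 + 16.74 = 65.56
Gamble B = 1/2 × 73 + 1/2 × (-19) = 36.5 − 9.5 = 27
Gamble C: 5 (certain)

Gamble A ($65.56)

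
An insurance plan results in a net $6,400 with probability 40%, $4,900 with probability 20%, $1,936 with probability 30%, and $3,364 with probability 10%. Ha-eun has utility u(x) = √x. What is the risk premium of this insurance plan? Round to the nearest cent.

E[u] = 0.4·√6400 + 0.2·√4900 + 0.3·√1936 + 0.1·√3364 = 0.4·80 + 0.2·70 + 0.3·44 + 0.1·58 = 65
CE = (65)² = 4225
Risk premium = EV − CE = 4457.2 − 4225 = 232.2

$232.20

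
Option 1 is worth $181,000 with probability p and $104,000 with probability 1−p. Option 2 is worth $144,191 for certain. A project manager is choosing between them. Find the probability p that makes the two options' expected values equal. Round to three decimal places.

p·181000 + (1−p)·104000 = 144191
77000p + 104000 = 144191
p = (144191 − 104000) / 77000

p = 0.522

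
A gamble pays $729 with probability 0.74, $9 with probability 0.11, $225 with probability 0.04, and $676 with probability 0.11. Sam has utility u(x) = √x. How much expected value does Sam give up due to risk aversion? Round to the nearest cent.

$58.80

E[u] = 0.74·√729 + 0.11·√9 + 0.04·√225 + 0.11·√676 = 0.74·27 + 0.11·3 + 0.04·15 + 0.11·26 = 23.77
CE = (23.77)² = 565.0129
Risk premium = EV − CE = 623.81 − 565.0129 = 58.7971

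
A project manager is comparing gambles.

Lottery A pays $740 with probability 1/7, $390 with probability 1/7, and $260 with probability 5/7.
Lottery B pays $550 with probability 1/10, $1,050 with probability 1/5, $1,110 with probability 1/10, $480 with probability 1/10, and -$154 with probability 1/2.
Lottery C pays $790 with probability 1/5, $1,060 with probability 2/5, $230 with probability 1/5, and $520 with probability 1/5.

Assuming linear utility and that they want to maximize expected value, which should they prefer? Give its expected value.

Lottery A = 1/7 × 740 + 1/7 × 390 + 5/7 × 260 = 105.7143 + 55.7143 + 185.7143 = 347.1429
Lottery B = 1/10 × 550 + 1/5 × 1050 + 1/10 × 1110 + 1/10 × 480 + 1/2 × (-154) = 55 + 210 + 111 + 48 − 77 = 347
Lottery C = 1/5 × 790 + 2/5 × 1060 + 1/5 × 230 + 1/5 × 520 = 158 + 424 + 46 + 104 = 732

Lottery C ($732)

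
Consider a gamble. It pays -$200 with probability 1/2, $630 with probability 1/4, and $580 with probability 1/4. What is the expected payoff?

$202.50

EV = 1/2 × (-200) + 1/4 × 630 + 1/4 × 580 = -100 + 157.5 + 145 = 202.5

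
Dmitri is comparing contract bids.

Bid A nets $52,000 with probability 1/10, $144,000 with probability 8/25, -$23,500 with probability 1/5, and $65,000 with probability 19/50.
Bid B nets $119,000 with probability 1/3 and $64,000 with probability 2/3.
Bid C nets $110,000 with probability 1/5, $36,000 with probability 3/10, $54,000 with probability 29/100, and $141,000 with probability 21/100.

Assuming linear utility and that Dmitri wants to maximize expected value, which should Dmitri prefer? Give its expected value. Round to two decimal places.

Bid A = 1/10 × 52000 + 8/25 × 144000 + 1/5 × (-23500) + 19/50 × 65000 = 5200 + 46080 − 4700 + 24700 = 71280
Bid B = 1/3 × 119000 + 2/3 × 64000 = 39666.6667 + 42666.6667 = 82333.3333
Bid C = 1/5 × 110000 + 3/10 × 36000 + 29/100 × 54000 + 21/100 × 141000 = 22000 + 10800 + 15660 + 29610 = 78070

Bid B ($82,333.33)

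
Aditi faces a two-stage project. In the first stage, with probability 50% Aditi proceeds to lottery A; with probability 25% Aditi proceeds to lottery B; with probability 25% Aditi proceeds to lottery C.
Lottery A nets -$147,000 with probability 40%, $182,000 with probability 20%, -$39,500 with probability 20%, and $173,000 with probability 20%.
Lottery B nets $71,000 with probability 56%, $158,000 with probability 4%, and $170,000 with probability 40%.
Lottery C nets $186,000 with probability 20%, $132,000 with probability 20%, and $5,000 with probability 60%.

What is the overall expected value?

EV(A) = 0.4 × (-147000) + 0.2 × 182000 + 0.2 × (-39500) + 0.2 × 173000 = -58800 + 36400 − 7900 + 34600 = 4300
EV(B) = 0.56 × 71000 + 0.04 × 158000 + 0.4 × 170000 = 39760 + 6320 + 68000 = 114080
EV(C) = 0.2 × 186000 + 0.2 × 132000 + 0.6 × 5000 = 37200 + 26400 + 3000 = 66600
Overall = 0.5 × 4300 + 0.25 × 114080 + 0.25 × 66600 = 2150 + 28520 + 16650 = 47320

$47,320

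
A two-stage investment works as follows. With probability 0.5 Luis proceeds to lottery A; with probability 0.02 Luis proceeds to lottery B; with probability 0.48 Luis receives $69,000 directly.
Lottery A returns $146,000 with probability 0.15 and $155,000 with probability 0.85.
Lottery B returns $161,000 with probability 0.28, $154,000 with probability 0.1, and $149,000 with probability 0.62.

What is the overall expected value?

$113,002.20

EV(A) = 0.15 × 146000 + 0.85 × 155000 = 21900 + 131750 = 153650
EV(B) = 0.28 × 161000 + 0.1 × 154000 + 0.62 × 149000 = 45080 + 15400 + 92380 = 152860
Branch C: 69000 (certain)
Overall = 0.5 × 153650 + 0.02 × 152860 + 0.48 × 69000 = 76825 + 3057.2 + 33120 = 113002.2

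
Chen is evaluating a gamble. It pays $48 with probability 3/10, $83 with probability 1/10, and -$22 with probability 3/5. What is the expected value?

$9.50

EV = 3/10 × 48 + 1/10 × 83 + 3/5 × (-22) = 14.4 + 8.3 − 13.2 = 9.5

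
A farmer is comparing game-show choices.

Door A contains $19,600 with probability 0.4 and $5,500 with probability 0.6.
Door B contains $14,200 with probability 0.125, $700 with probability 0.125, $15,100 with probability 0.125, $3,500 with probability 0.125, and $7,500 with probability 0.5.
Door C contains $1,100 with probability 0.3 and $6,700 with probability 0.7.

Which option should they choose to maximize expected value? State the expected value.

Door A = 0.4 × 19600 + 0.6 × 5500 = 7840 + 3300 = 11140
Door B = 0.125 × 14200 + 0.125 × 700 + 0.125 × 15100 + 0.125 × 3500 + 0.5 × 7500 = 1775 + 87.5 + 1887.5 + 437.5 + 3750 = 7937.5
Door C = 0.3 × 1100 + 0.7 × 6700 = 330 + 4690 = 5020

Door A ($11,140)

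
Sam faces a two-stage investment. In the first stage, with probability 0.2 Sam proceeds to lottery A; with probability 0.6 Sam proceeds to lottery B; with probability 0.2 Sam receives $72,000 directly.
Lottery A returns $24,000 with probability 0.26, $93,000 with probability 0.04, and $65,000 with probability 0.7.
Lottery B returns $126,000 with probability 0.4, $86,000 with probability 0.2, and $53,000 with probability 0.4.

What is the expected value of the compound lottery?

$78,772

EV(A) = 0.26 × 24000 + 0.04 × 93000 + 0.7 × 65000 = 6240 + 3720 + 45500 = 55460
EV(B) = 0.4 × 126000 + 0.2 × 86000 + 0.4 × 53000 = 50400 + 17200 + 21200 = 88800
Branch C: 72000 (certain)
Overall = 0.2 × 55460 + 0.6 × 88800 + 0.2 × 72000 = 11092 + 53280 + 14400 = 78772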